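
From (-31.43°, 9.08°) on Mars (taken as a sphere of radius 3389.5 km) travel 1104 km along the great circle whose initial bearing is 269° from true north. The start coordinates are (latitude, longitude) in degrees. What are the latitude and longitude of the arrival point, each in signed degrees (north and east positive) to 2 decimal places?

Angular distance δ = d/R = 1104/3389.5 = 0.32571 rad; initial bearing θ = 4.6949 rad.
sin φ₂ = sin φ₁ cos δ + cos φ₁ sin δ cos θ = (-0.5215)(0.9474) + (0.8533)(0.3200)(-0.0175) = -0.4988, so φ₂ = -29.92°.
Δλ = atan2(sin θ sin δ cos φ₁, cos δ − sin φ₁ sin φ₂) = atan2(-0.2730, 0.6873) = -21.662°.
λ₂ = 9.080° − 21.662° = -12.58°.

-29.92°, -12.58°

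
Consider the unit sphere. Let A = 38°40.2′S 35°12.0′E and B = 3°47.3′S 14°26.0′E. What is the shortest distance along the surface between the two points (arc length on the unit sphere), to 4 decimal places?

In radians: φ₁ = -0.6749, φ₂ = -0.0661, Δλ = -20.767° = -0.3624 rad.
cos c = sin φ₁ sin φ₂ + cos φ₁ cos φ₂ cos Δλ = (-0.6248)(-0.0661) + (0.7808)(0.9978)(0.9350) = 0.76972,
so c = arccos(0.76972) = 0.69239 rad.
On the unit sphere the arc length equals the central angle: 0.6924.

0.6924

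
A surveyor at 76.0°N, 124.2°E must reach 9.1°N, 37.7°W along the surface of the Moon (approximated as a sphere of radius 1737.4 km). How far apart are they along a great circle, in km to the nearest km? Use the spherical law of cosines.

2857 km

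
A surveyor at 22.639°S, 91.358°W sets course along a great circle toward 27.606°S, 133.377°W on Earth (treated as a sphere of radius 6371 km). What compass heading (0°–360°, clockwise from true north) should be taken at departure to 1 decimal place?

Δλ = -42.019° = -0.7334 rad.
y = sin Δλ · cos φ₂ = (-0.6694)(0.8862) = -0.5932
x = cos φ₁ sin φ₂ − sin φ₁ cos φ₂ cos Δλ = (0.9229)(-0.4634) − (-0.3849)(0.8862)(0.7429) = -0.1743
θ = atan2(y, x) = -106.37°; adding 360° gives 253.6°.

253.6°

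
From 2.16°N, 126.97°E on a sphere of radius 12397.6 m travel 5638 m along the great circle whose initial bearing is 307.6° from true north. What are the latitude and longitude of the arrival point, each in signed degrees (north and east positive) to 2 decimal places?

17.56°, 105.56°

Angular distance δ = d/R = 5638/12397.6 = 0.45477 rad; initial bearing θ = 5.3686 rad.
sin φ₂ = sin φ₁ cos δ + cos φ₁ sin δ cos θ = (0.0377)(0.8984) + (0.9993)(0.4393)(0.6101) = 0.3017, so φ₂ = 17.56°.
Δλ = atan2(sin θ sin δ cos φ₁, cos δ − sin φ₁ sin φ₂) = atan2(-0.3478, 0.8870) = -21.409°.
λ₂ = 126.970° − 21.409° = 105.56°.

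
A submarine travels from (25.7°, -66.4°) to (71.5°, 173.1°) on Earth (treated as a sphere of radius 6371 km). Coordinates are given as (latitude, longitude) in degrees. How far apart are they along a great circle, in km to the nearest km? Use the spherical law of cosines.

With latitudes φ₁ = 25.700°, φ₂ = 71.500° and longitude difference Δλ = -120.500°:
cos c = sin φ₁ sin φ₂ + cos φ₁ cos φ₂ cos Δλ = (0.4337)(0.9483) + (0.9011)(0.3173)(-0.5075) = 0.26614,
so c = arccos(0.26614) = 1.30141 rad.
Distance = R·c = 6371 × 1.3014 ≈ 8291 km.

8291 km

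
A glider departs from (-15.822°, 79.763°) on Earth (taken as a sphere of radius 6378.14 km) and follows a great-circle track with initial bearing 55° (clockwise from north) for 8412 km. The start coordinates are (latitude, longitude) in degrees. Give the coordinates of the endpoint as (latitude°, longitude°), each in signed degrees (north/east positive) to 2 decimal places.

27.81°, 143.51°

Angular distance δ = d/R = 8412/6378.14 = 1.31888 rad; initial bearing θ = 0.9599 rad.
sin φ₂ = sin φ₁ cos δ + cos φ₁ sin δ cos θ = (-0.2726)(0.2493) + (0.9621)(0.9684)(0.5736) = 0.4665, so φ₂ = 27.81°.
Δλ = atan2(sin θ sin δ cos φ₁, cos δ − sin φ₁ sin φ₂) = atan2(0.7632, 0.3764) = 63.747°.
λ₂ = 79.763° + 63.747° = 143.51°.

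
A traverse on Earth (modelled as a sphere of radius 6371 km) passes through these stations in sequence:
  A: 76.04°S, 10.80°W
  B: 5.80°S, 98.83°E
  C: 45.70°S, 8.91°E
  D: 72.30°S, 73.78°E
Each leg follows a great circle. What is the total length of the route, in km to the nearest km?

Leg A→B: central angle 1.5534 rad, distance 9896.4 km.
Leg B→C: central angle 1.4974 rad, distance 9540.2 km.
Leg C→D: central angle 0.6888 rad, distance 4388.6 km.
Total: 9896.4 + 9540.2 + 4388.6 ≈ 23825 km.

23825 km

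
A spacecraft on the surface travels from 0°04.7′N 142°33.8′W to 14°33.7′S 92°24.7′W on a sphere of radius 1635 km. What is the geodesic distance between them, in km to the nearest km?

With latitudes φ₁ = 0.078°, φ₂ = -14.562° and longitude difference Δλ = 50.152°:
cos c = sin φ₁ sin φ₂ + cos φ₁ cos φ₂ cos Δλ = (0.0014)(-0.2514) + (1.0000)(0.9679)(0.6408) = 0.61983,
so c = arccos(0.61983) = 0.90227 rad.
Distance = R·c = 1635 × 0.9023 ≈ 1475 km.

1475 km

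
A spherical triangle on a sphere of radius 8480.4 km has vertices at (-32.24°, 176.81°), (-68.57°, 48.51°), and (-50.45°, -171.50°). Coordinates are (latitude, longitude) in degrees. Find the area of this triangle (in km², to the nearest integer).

10769275 km²

Side lengths (central angles): a = 1.0009, b = 0.3518, c = 1.2608 rad; semiperimeter s = 1.3067.
By l'Huilier's theorem, tan(E/4) = √[tan(s/2) tan((s−a)/2) tan((s−b)/2) tan((s−c)/2)], giving spherical excess E = 0.1497 rad.
Area = E·R² = 0.1497 × (8480.4)² ≈ 10769275 km².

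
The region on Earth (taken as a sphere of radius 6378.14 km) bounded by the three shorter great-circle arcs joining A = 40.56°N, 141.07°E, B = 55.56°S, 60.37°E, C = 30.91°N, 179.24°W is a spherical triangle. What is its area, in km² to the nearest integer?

Side lengths (central angles): a = 2.3038, b = 0.5816, c = 2.0565 rad; semiperimeter s = 2.4709.
By l'Huilier's theorem, tan(E/4) = √[tan(s/2) tan((s−a)/2) tan((s−b)/2) tan((s−c)/2)], giving spherical excess E = 1.0337 rad.
Area = E·R² = 1.0337 × (6378.14)² ≈ 42050361 km².

42050361 km²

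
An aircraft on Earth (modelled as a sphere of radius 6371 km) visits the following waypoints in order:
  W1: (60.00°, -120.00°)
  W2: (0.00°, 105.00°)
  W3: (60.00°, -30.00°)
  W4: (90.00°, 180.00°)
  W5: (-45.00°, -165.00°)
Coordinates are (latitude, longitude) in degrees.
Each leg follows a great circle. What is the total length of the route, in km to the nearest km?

42967 km

Leg W1→W2: central angle 1.9322 rad, distance 12309.8 km.
Leg W2→W3: central angle 1.9322 rad, distance 12309.8 km.
Leg W3→W4: central angle 0.5236 rad, distance 3335.8 km.
Leg W4→W5: central angle 2.3562 rad, distance 15011.3 km.
Total: 12309.8 + 12309.8 + 3335.8 + 15011.3 ≈ 42967 km.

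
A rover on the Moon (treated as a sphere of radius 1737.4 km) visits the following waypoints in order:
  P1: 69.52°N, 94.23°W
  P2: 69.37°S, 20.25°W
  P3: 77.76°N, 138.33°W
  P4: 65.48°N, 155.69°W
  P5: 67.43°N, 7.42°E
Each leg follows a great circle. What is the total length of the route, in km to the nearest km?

11191 km

Leg P1→P2: central angle 2.5731 rad, distance 4470.5 km.
Leg P2→P3: central angle 2.8233 rad, distance 4905.1 km.
Leg P3→P4: central angle 0.2324 rad, distance 403.8 km.
Leg P4→P5: central angle 0.8125 rad, distance 1411.6 km.
Total: 4470.5 + 4905.1 + 403.8 + 1411.6 ≈ 11191 km.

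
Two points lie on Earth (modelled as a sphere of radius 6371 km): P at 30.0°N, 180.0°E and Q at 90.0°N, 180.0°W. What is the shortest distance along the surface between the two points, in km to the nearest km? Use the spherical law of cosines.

6672 km

In radians: φ₁ = 0.5236, φ₂ = 1.5708, Δλ = 0.000° = 0.0000 rad.
cos c = sin φ₁ sin φ₂ + cos φ₁ cos φ₂ cos Δλ = (0.5000)(1.0000) + (0.8660)(0.0000)(1.0000) = 0.50000,
so c = arccos(0.50000) = 1.04720 rad.
Distance = R·c = 6371 × 1.0472 ≈ 6672 km.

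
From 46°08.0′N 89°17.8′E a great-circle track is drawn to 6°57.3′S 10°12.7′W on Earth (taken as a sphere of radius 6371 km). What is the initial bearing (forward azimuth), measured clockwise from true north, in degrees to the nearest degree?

272°

With φ₁ = 0.8052, φ₂ = -0.1214, Δλ = -1.7367 rad, the forward-azimuth formula gives
θ = atan2( sin Δλ cos φ₂ , cos φ₁ sin φ₂ − sin φ₁ cos φ₂ cos Δλ ) = atan2(-0.9790, 0.0343) = -87.99°.
Adding 360° brings this into [0°, 360°): 272°.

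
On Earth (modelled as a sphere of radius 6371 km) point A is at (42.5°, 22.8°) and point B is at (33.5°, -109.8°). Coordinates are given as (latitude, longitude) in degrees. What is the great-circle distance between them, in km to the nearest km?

10283 km

In radians: φ₁ = 0.7418, φ₂ = 0.5847, Δλ = -132.600° = -2.3143 rad.
Haversine: a = sin²(Δφ/2) + cos φ₁ cos φ₂ sin²(Δλ/2) = 0.0062 + (0.7373)(0.8339)(0.8384) = 0.52163.
Central angle c = 2·arcsin(√a) = 1.61407 rad.
Distance = R·c = 6371 × 1.6141 ≈ 10283 km.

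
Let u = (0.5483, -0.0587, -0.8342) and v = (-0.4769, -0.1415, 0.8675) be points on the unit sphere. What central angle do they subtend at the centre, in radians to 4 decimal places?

2.9260 rad

u·v = -0.9768; |u| = 1.0000, |v| = 1.0000.
cos θ = (u·v)/(|u||v|) = -0.9769, so θ = 2.9260 rad.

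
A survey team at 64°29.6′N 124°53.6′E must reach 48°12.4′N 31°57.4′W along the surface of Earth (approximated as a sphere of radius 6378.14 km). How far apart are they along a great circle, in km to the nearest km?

7331 km

In radians: φ₁ = 1.1256, φ₂ = 0.8414, Δλ = -156.850° = -2.7375 rad.
cos c = sin φ₁ sin φ₂ + cos φ₁ cos φ₂ cos Δλ = (0.9025)(0.7456) + (0.4306)(0.6664)(-0.9195) = 0.40901,
so c = arccos(0.40901) = 1.14942 rad.
Distance = R·c = 6378.14 × 1.1494 ≈ 7331 km.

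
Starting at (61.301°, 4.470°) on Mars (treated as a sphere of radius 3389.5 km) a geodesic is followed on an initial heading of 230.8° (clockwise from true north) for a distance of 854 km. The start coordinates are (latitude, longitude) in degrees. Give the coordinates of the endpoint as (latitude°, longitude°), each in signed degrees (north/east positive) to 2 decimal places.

50.70°, -13.29°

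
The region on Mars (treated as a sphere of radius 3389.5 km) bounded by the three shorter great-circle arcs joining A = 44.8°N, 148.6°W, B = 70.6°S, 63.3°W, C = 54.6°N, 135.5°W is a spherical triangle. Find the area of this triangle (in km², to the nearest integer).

5468521 km²

Side lengths (central angles): a = 2.3603, b = 0.2254, c = 2.2722 rad; semiperimeter s = 2.4290.
By l'Huilier's theorem, tan(E/4) = √[tan(s/2) tan((s−a)/2) tan((s−b)/2) tan((s−c)/2)], giving spherical excess E = 0.4760 rad.
Area = E·R² = 0.4760 × (3389.5)² ≈ 5468521 km².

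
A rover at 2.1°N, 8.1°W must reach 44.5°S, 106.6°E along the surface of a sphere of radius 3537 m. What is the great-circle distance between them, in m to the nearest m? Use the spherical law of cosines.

6721 m

In radians: φ₁ = 0.0367, φ₂ = -0.7767, Δλ = 114.700° = 2.0019 rad.
cos c = sin φ₁ sin φ₂ + cos φ₁ cos φ₂ cos Δλ = (0.0366)(-0.7009) + (0.9993)(0.7133)(-0.4179) = -0.32353,
so c = arccos(-0.32353) = 1.90025 rad.
Distance = R·c = 3537 × 1.9003 ≈ 6721 m.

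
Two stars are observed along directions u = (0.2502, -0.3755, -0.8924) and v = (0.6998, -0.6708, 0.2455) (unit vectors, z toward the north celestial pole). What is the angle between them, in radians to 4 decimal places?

1.3614 rad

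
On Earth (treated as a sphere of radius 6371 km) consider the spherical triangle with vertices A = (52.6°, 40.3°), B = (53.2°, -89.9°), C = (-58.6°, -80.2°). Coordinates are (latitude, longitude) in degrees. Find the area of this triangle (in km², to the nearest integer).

98352139 km²

Side lengths (central angles): a = 1.9561, b = 2.5657, c = 1.1579 rad; semiperimeter s = 2.8398.
By l'Huilier's theorem, tan(E/4) = √[tan(s/2) tan((s−a)/2) tan((s−b)/2) tan((s−c)/2)], giving spherical excess E = 2.4231 rad.
Area = E·R² = 2.4231 × (6371)² ≈ 98352139 km².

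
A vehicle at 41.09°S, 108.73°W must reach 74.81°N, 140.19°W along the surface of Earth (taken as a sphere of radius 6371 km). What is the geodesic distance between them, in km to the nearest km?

13095 km

Let φ₁ = -0.7172 rad, φ₂ = 1.3057 rad, and Δλ = -0.5491 rad.
cos c = sin φ₁ sin φ₂ + cos φ₁ cos φ₂ cos Δλ = (-0.6572)(0.9651) + (0.7537)(0.2620)(0.8530) = -0.46583,
so c = arccos(-0.46583) = 2.05537 rad.
Distance = R·c = 6371 × 2.0554 ≈ 13095 km.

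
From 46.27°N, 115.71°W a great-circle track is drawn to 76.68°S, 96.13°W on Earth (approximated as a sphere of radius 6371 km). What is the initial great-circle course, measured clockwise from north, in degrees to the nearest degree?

175°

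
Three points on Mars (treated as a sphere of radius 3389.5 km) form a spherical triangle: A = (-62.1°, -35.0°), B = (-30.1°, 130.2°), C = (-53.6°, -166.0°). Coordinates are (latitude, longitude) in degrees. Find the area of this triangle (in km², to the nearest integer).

Side lengths (central angles): a = 0.8888, b = 1.0132, c = 1.5190 rad; semiperimeter s = 1.7105.
By l'Huilier's theorem, tan(E/4) = √[tan(s/2) tan((s−a)/2) tan((s−b)/2) tan((s−c)/2)], giving spherical excess E = 0.5261 rad.
Area = E·R² = 0.5261 × (3389.5)² ≈ 6043799 km².

6043799 km²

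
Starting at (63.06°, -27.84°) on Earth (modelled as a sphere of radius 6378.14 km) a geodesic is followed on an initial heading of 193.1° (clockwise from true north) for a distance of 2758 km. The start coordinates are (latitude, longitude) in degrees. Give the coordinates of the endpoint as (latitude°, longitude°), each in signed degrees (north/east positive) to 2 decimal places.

Angular distance δ = d/R = 2758/6378.14 = 0.43241 rad; initial bearing θ = 3.3702 rad.
sin φ₂ = sin φ₁ cos δ + cos φ₁ sin δ cos θ = (0.8915)(0.9080) + (0.4531)(0.4191)(-0.9740) = 0.6245, so φ₂ = 38.65°.
Δλ = atan2(sin θ sin δ cos φ₁, cos δ − sin φ₁ sin φ₂) = atan2(-0.0430, 0.3512) = -6.985°.
λ₂ = -27.840° − 6.985° = -34.83°.

38.65°, -34.83°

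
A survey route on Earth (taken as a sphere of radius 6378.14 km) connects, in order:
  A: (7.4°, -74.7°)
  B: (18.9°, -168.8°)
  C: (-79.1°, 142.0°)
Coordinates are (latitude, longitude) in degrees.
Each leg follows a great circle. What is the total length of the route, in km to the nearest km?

Leg A→B: central angle 1.5962 rad, distance 10180.5 km.
Leg B→C: central angle 1.7734 rad, distance 11310.7 km.
Total: 10180.5 + 11310.7 ≈ 21491 km.

21491 km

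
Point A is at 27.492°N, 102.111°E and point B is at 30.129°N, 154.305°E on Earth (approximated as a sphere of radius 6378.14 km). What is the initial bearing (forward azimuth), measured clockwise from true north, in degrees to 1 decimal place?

With φ₁ = 0.4798, φ₂ = 0.5259, Δλ = 0.9110 rad, the forward-azimuth formula gives
θ = atan2( sin Δλ cos φ₂ , cos φ₁ sin φ₂ − sin φ₁ cos φ₂ cos Δλ ) = atan2(0.6833, 0.2005) = 73.65°.
So the initial bearing is 73.6°.

73.6°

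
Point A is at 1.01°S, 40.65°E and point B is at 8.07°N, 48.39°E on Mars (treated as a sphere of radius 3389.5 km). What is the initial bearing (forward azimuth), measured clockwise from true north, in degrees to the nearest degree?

40°

With φ₁ = -0.0176, φ₂ = 0.1408, Δλ = 0.1351 rad, the forward-azimuth formula gives
θ = atan2( sin Δλ cos φ₂ , cos φ₁ sin φ₂ − sin φ₁ cos φ₂ cos Δλ ) = atan2(0.1333, 0.1577) = 40.22°.
So the initial bearing is 40°.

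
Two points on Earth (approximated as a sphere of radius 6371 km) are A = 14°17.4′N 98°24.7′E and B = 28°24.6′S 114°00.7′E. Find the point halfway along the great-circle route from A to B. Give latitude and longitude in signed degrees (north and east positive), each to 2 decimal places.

-7.13°, 105.83°

The central angle between A and B is δ = 0.7905 rad.
With f = 0.5, the slerp weights are sin((1−f)δ)/sin δ = 0.5418 and sin(fδ)/sin δ = 0.5418.
Weighted sum of the unit vectors: (0.5418)·(-0.1418,0.9586,0.2468) + (0.5418)·(-0.3579,0.8035,-0.4758) = (-0.2707, 0.9546, -0.1240).
Converting back: φ = atan2(z, √(x²+y²)) = -7.13°, λ = atan2(y, x) = 105.83°.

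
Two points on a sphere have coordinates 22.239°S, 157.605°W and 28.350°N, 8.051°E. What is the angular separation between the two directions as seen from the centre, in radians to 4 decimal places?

In radians: φ₁ = -0.3881, φ₂ = 0.4948, Δλ = 165.656° = 2.8912 rad.
cos c = sin φ₁ sin φ₂ + cos φ₁ cos φ₂ cos Δλ = (-0.3785)(0.4749) + (0.9256)(0.8801)(-0.9688) = -0.96892,
so c = arccos(-0.96892) = 2.89164 rad.
So the angular separation is 2.8916 rad.

2.8916 rad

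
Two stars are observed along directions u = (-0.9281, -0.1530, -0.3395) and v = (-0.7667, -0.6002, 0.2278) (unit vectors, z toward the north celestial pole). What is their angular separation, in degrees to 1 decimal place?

43.4°

u·v = 0.7261; |u| = 1.0000, |v| = 1.0000.
cos θ = (u·v)/(|u||v|) = 0.7261, so θ = 43.4°.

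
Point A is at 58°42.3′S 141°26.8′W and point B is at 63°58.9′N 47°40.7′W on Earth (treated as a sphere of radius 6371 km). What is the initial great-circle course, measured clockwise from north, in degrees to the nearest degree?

45°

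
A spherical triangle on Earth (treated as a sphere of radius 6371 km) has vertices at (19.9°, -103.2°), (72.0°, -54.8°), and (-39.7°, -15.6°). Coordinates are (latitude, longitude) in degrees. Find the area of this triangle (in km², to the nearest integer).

57438140 km²

Side lengths (central angles): a = 2.0078, b = 1.7590, c = 1.0279 rad; semiperimeter s = 2.3974.
By l'Huilier's theorem, tan(E/4) = √[tan(s/2) tan((s−a)/2) tan((s−b)/2) tan((s−c)/2)], giving spherical excess E = 1.4151 rad.
Area = E·R² = 1.4151 × (6371)² ≈ 57438140 km².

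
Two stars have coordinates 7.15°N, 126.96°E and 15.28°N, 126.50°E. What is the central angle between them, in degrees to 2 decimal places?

8.14°

Let φ₁ = 0.1248 rad, φ₂ = 0.2667 rad, and Δλ = -0.0080 rad.
Haversine: a = sin²(Δφ/2) + cos φ₁ cos φ₂ sin²(Δλ/2) = 0.0050 + (0.9922)(0.9646)(0.0000) = 0.00504.
Central angle c = 2·arcsin(√a) = 0.14211 rad.
So the angular separation is 8.14°.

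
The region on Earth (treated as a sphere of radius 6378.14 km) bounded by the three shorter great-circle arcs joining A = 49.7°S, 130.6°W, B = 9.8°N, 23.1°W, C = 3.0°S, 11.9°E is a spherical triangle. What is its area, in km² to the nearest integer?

Side lengths (central angles): a = 0.6482, b = 2.0629, c = 1.8981 rad; semiperimeter s = 2.3046.
By l'Huilier's theorem, tan(E/4) = √[tan(s/2) tan((s−a)/2) tan((s−b)/2) tan((s−c)/2)], giving spherical excess E = 0.9708 rad.
Area = E·R² = 0.9708 × (6378.14)² ≈ 39494774 km².

39494774 km²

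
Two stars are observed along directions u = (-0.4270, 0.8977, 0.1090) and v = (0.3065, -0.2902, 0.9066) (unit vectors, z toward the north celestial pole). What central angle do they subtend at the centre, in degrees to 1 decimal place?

u·v = -0.2926; |u| = 1.0000, |v| = 1.0000.
cos θ = (u·v)/(|u||v|) = -0.2925, so θ = 107.0°.

107.0°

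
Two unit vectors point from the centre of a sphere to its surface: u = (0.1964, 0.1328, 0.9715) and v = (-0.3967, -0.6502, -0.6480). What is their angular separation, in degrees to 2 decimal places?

142.54°

u·v = -0.7938; |u| = 1.0000, |v| = 1.0000.
cos θ = (u·v)/(|u||v|) = -0.7938, so θ = 142.54°.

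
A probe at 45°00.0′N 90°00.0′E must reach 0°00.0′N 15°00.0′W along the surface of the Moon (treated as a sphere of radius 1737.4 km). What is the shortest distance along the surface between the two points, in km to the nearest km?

3049 km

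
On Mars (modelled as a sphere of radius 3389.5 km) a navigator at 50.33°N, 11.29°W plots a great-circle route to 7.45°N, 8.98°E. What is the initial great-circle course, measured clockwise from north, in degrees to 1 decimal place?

151.5°

Δλ = 20.270° = 0.3538 rad.
y = sin Δλ · cos φ₂ = (0.3464)(0.9916) = 0.3435
x = cos φ₁ sin φ₂ − sin φ₁ cos φ₂ cos Δλ = (0.6384)(0.1297) − (0.7697)(0.9916)(0.9381) = -0.6332
θ = atan2(y, x) = 151.52°, so the bearing is 151.5°.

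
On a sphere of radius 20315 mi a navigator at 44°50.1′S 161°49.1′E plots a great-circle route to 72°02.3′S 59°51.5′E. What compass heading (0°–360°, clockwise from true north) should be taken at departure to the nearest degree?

With φ₁ = -0.7825, φ₂ = -1.2573, Δλ = -1.7795 rad, the forward-azimuth formula gives
θ = atan2( sin Δλ cos φ₂ , cos φ₁ sin φ₂ − sin φ₁ cos φ₂ cos Δλ ) = atan2(-0.3017, -0.7196) = -157.26°.
Adding 360° brings this into [0°, 360°): 203°.

203°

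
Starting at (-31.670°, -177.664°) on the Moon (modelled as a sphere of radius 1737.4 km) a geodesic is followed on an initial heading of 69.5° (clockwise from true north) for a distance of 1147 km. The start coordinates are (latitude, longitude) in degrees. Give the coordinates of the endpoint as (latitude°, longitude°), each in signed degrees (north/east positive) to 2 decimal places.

-13.41°, -141.47°

Angular distance δ = d/R = 1147/1737.4 = 0.66018 rad; initial bearing θ = 1.2130 rad.
sin φ₂ = sin φ₁ cos δ + cos φ₁ sin δ cos θ = (-0.5250)(0.7899) + (0.8511)(0.6133)(0.3502) = -0.2319, so φ₂ = -13.41°.
Δλ = atan2(sin θ sin δ cos φ₁, cos δ − sin φ₁ sin φ₂) = atan2(0.4889, 0.6681) = 36.194°.
λ₂ = -177.664° + 36.194° = -141.47°.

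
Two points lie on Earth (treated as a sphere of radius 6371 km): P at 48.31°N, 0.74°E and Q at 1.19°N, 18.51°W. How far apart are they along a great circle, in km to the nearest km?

In radians: φ₁ = 0.8432, φ₂ = 0.0208, Δλ = -19.250° = -0.3360 rad.
Haversine: a = sin²(Δφ/2) + cos φ₁ cos φ₂ sin²(Δλ/2) = 0.1598 + (0.6651)(0.9998)(0.0280) = 0.17836.
Central angle c = 2·arcsin(√a) = 0.87201 rad.
Distance = R·c = 6371 × 0.8720 ≈ 5556 km.

5556 km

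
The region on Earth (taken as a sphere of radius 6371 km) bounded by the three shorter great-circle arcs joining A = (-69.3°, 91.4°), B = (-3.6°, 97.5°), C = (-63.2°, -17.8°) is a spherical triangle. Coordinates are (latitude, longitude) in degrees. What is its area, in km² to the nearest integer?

13215126 km²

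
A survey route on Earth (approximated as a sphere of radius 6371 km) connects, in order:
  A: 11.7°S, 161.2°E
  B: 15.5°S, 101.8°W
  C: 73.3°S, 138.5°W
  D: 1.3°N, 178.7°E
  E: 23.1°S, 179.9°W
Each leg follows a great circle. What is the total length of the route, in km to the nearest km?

28741 km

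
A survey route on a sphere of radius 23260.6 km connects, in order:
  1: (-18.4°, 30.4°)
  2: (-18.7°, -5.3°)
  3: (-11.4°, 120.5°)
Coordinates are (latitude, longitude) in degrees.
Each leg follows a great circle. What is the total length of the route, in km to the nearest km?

Leg 1→2: central angle 0.5897 rad, distance 13717.5 km.
Leg 2→3: central angle 2.0712 rad, distance 48177.2 km.
Total: 13717.5 + 48177.2 ≈ 61895 km.

61895 km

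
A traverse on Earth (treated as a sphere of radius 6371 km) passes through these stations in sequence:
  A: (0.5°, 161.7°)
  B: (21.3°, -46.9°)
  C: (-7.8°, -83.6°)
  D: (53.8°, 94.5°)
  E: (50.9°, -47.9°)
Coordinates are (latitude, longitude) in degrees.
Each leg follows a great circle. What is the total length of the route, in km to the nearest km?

43979 km

Leg A→B: central angle 2.5232 rad, distance 16075.3 km.
Leg B→C: central angle 0.8082 rad, distance 5149.1 km.
Leg C→D: central angle 2.3383 rad, distance 14897.3 km.
Leg D→E: central angle 1.2333 rad, distance 7857.4 km.
Total: 16075.3 + 5149.1 + 14897.3 + 7857.4 ≈ 43979 km.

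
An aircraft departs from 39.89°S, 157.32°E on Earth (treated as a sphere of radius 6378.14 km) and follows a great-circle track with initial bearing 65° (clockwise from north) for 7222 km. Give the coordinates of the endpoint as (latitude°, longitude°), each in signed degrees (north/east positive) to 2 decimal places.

Angular distance δ = d/R = 7222/6378.14 = 1.13231 rad; initial bearing θ = 1.1345 rad.
sin φ₂ = sin φ₁ cos δ + cos φ₁ sin δ cos θ = (-0.6413)(0.4246) + (0.7673)(0.9054)(0.4226) = 0.0213, so φ₂ = 1.22°.
Δλ = atan2(sin θ sin δ cos φ₁, cos δ − sin φ₁ sin φ₂) = atan2(0.6296, 0.4382) = 55.160°.
λ₂ = 157.320° + 55.160° = 212.48° → -147.52° after wrapping to (−180°, 180°].

1.22°, -147.52°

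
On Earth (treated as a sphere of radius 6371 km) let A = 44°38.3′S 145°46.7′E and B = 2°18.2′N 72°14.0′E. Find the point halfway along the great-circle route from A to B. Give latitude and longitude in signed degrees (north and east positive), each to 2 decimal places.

The central angle between A and B is δ = 1.3968 rad.
With f = 0.5, the slerp weights are sin((1−f)δ)/sin δ = 0.6528 and sin(fδ)/sin δ = 0.6528.
Weighted sum of the unit vectors: (0.6528)·(-0.5884,0.4002,-0.7026) + (0.6528)·(0.3049,0.9515,0.0402) = (-0.1851, 0.8825, -0.4325).
Converting back: φ = atan2(z, √(x²+y²)) = -25.62°, λ = atan2(y, x) = 101.84°.

-25.62°, 101.84°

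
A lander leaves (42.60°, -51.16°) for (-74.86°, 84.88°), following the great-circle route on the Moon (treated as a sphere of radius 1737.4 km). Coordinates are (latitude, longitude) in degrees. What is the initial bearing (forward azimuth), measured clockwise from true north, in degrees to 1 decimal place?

Δλ = 136.040° = 2.3743 rad.
y = sin Δλ · cos φ₂ = (0.6942)(0.2612) = 0.1813
x = cos φ₁ sin φ₂ − sin φ₁ cos φ₂ cos Δλ = (0.7361)(-0.9653) − (0.6769)(0.2612)(-0.7198) = -0.5833
θ = atan2(y, x) = 162.73°, so the bearing is 162.7°.

162.7°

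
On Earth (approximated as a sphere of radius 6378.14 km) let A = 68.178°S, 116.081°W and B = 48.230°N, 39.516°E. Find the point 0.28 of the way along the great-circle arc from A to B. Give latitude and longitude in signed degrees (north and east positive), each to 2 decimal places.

-58.76°, -3.96°

The central angle between A and B is δ = 2.7335 rad.
With f = 0.28, the slerp weights are sin((1−f)δ)/sin δ = 2.3235 and sin(fδ)/sin δ = 1.7457.
Weighted sum of the unit vectors: (2.3235)·(-0.1634,-0.3339,-0.9283) + (1.7457)·(0.5139,0.4239,0.7458) = (0.5174, -0.0358, -0.8550).
Converting back: φ = atan2(z, √(x²+y²)) = -58.76°, λ = atan2(y, x) = -3.96°.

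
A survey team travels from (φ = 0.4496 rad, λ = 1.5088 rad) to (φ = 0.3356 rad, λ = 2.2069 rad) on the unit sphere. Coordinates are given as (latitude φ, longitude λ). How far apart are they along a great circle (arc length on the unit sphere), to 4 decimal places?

With latitudes φ₁ = 25.760°, φ₂ = 19.228° and longitude difference Δλ = 39.998°:
cos c = sin φ₁ sin φ₂ + cos φ₁ cos φ₂ cos Δλ = (0.4346)(0.3293) + (0.9006)(0.9442)(0.7661) = 0.79458,
so c = arccos(0.79458) = 0.65249 rad.
On the unit sphere the arc length equals the central angle: 0.6525.

0.6525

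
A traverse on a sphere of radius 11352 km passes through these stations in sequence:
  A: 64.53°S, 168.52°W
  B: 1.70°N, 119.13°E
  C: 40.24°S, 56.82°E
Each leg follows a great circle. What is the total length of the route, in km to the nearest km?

30603 km

Leg A→B: central angle 1.4671 rad, distance 16654.1 km.
Leg B→C: central angle 1.2288 rad, distance 13949.0 km.
Total: 16654.1 + 13949.0 ≈ 30603 km.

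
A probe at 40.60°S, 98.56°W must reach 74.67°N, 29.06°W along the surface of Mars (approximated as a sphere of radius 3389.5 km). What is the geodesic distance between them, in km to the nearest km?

Let φ₁ = -0.7086 rad, φ₂ = 1.3032 rad, and Δλ = 1.2130 rad.
Haversine: a = sin²(Δφ/2) + cos φ₁ cos φ₂ sin²(Δλ/2) = 0.7134 + (0.7593)(0.2644)(0.3249) = 0.77866.
Central angle c = 2·arcsin(√a) = 2.16195 rad.
Distance = R·c = 3389.5 × 2.1620 ≈ 7328 km.

7328 km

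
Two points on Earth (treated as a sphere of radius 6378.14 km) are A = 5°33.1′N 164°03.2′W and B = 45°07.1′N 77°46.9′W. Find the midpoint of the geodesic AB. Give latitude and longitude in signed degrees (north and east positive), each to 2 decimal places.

The central angle between A and B is δ = 1.4563 rad.
With f = 0.5, the slerp weights are sin((1−f)δ)/sin δ = 0.6699 and sin(fδ)/sin δ = 0.6699.
Weighted sum of the unit vectors: (0.6699)·(-0.9570,-0.2735,0.0967) + (0.6699)·(0.1493,-0.6897,0.7086) = (-0.5410, -0.6452, 0.5395).
Converting back: φ = atan2(z, √(x²+y²)) = 32.65°, λ = atan2(y, x) = -129.98°.

32.65°, -129.98°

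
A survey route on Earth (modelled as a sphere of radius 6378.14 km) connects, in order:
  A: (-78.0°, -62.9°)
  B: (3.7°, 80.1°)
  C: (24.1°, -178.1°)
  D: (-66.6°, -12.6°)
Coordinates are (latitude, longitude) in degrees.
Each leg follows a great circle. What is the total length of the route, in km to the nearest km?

Leg A→B: central angle 1.8017 rad, distance 11491.3 km.
Leg B→C: central angle 1.7314 rad, distance 11043.2 km.
Leg C→D: central angle 2.3829 rad, distance 15198.4 km.
Total: 11491.3 + 11043.2 + 15198.4 ≈ 37733 km.

37733 km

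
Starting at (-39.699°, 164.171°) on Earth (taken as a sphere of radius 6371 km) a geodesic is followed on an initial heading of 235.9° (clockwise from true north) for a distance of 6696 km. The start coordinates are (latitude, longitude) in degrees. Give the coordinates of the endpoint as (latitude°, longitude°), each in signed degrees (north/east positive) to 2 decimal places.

-43.76°, 79.84°

Angular distance δ = d/R = 6696/6371 = 1.05101 rad; initial bearing θ = 4.1172 rad.
sin φ₂ = sin φ₁ cos δ + cos φ₁ sin δ cos θ = (-0.6388)(0.4967) + (0.7694)(0.8679)(-0.5606) = -0.6917, so φ₂ = -43.76°.
Δλ = atan2(sin θ sin δ cos φ₁, cos δ − sin φ₁ sin φ₂) = atan2(-0.5530, 0.0549) = -84.331°.
λ₂ = 164.171° − 84.331° = 79.84°.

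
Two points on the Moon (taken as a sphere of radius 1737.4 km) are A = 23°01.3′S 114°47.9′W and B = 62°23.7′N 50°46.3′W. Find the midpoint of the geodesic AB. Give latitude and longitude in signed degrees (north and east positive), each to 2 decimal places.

Central angle δ = 1.7313 rad. Interpolating on the sphere with fraction f = 0.5:
P = [sin((1−f)δ)·A + sin(fδ)·B] / sin δ = 0.7714·A + 0.7714·B in Cartesian coordinates,
giving P = (-0.0717, -0.9214, 0.3819), i.e. latitude 22.45°, longitude -94.45°.

22.45°, -94.45°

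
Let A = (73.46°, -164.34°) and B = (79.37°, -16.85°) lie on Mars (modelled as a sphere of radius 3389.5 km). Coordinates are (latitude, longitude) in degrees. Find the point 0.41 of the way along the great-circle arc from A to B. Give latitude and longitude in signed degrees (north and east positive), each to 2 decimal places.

83.45°, -142.83°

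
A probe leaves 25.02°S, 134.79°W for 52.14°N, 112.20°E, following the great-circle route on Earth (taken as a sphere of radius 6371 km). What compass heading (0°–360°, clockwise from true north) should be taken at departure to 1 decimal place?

317.4°

With φ₁ = -0.4367, φ₂ = 0.9100, Δλ = -1.9724 rad, the forward-azimuth formula gives
θ = atan2( sin Δλ cos φ₂ , cos φ₁ sin φ₂ − sin φ₁ cos φ₂ cos Δλ ) = atan2(-0.5649, 0.6140) = -42.62°.
Adding 360° brings this into [0°, 360°): 317.4°.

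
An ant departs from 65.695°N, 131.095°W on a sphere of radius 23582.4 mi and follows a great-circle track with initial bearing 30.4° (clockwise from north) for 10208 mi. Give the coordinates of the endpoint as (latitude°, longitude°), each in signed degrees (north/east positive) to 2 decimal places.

77.48°, -52.78°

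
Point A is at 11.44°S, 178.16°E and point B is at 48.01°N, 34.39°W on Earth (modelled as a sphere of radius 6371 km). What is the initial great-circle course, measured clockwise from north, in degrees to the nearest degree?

30°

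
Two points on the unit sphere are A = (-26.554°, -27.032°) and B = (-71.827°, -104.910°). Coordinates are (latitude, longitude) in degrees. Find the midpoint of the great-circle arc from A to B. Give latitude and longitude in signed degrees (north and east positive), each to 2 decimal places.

Central angle δ = 1.0663 rad. Interpolating on the sphere with fraction f = 0.5:
P = [sin((1−f)δ)·A + sin(fδ)·B] / sin δ = 0.5806·A + 0.5806·B in Cartesian coordinates,
giving P = (0.4160, -0.4110, -0.8112), i.e. latitude -54.21°, longitude -44.65°.

-54.21°, -44.65°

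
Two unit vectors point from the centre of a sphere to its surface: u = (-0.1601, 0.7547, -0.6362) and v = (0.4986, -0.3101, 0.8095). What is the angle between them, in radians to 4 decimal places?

2.5479 rad

u·v = -0.8289; |u| = 1.0000, |v| = 1.0000.
cos θ = (u·v)/(|u||v|) = -0.8289, so θ = 2.5479 rad.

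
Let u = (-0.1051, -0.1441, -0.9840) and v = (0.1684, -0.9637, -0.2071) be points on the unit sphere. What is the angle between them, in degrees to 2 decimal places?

71.04°

u·v = 0.3250; |u| = 1.0000, |v| = 1.0000.
cos θ = (u·v)/(|u||v|) = 0.3250, so θ = 71.04°.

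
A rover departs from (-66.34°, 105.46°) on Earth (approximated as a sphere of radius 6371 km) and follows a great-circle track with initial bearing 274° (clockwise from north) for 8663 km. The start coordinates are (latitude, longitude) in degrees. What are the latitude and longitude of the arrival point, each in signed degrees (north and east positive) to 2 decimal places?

Angular distance δ = d/R = 8663/6371 = 1.35976 rad; initial bearing θ = 4.7822 rad.
sin φ₂ = sin φ₁ cos δ + cos φ₁ sin δ cos θ = (-0.9159)(0.2095) + (0.4013)(0.9778)(0.0698) = -0.1645, so φ₂ = -9.47°.
Δλ = atan2(sin θ sin δ cos φ₁, cos δ − sin φ₁ sin φ₂) = atan2(-0.3914, 0.0588) = -81.456°.
λ₂ = 105.460° − 81.456° = 24.00°.

-9.47°, 24.00°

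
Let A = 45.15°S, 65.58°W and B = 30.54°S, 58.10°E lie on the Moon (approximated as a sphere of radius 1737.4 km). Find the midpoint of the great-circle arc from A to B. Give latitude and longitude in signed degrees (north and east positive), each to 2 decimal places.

The central angle between A and B is δ = 1.5474 rad.
With f = 0.5, the slerp weights are sin((1−f)δ)/sin δ = 0.6990 and sin(fδ)/sin δ = 0.6990.
Weighted sum of the unit vectors: (0.6990)·(0.2916,-0.6422,-0.7090) + (0.6990)·(0.4551,0.7312,-0.5081) = (0.5219, 0.0622, -0.8507).
Converting back: φ = atan2(z, √(x²+y²)) = -58.29°, λ = atan2(y, x) = 6.80°.

-58.29°, 6.80°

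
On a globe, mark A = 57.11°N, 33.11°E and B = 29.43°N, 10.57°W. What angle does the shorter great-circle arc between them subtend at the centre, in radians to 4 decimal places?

0.7157 rad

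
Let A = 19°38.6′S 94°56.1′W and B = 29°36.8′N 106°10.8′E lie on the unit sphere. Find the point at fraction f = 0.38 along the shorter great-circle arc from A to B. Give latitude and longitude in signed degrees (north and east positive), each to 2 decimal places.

Central angle δ = 2.7650 rad. Interpolating on the sphere with fraction f = 0.38:
P = [sin((1−f)δ)·A + sin(fδ)·B] / sin δ = 2.6913·A + 2.3597·B in Cartesian coordinates,
giving P = (-0.7897, -0.5551, 0.2613), i.e. latitude 15.15°, longitude -144.90°.

15.15°, -144.90°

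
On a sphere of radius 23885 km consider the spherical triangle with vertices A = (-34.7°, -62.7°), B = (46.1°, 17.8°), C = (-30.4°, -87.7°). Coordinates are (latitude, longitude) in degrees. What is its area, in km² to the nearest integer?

Side lengths (central angles): a = 2.1229, b = 0.3743, c = 1.8924 rad; semiperimeter s = 2.1948.
By l'Huilier's theorem, tan(E/4) = √[tan(s/2) tan((s−a)/2) tan((s−b)/2) tan((s−c)/2)], giving spherical excess E = 0.4674 rad.
Area = E·R² = 0.4674 × (23885)² ≈ 266629970 km².

266629970 km²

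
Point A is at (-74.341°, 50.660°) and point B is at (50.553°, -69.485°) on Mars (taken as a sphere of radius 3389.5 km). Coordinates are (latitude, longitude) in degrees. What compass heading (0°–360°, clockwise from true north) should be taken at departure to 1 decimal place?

259.8°

With φ₁ = -1.2975, φ₂ = 0.8823, Δλ = -2.0969 rad, the forward-azimuth formula gives
θ = atan2( sin Δλ cos φ₂ , cos φ₁ sin φ₂ − sin φ₁ cos φ₂ cos Δλ ) = atan2(-0.5494, -0.0988) = -100.19°.
Adding 360° brings this into [0°, 360°): 259.8°.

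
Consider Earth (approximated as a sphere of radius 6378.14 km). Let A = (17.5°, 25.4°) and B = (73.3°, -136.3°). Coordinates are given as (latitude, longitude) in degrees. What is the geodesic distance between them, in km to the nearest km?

In radians: φ₁ = 0.3054, φ₂ = 1.2793, Δλ = -161.700° = -2.8222 rad.
cos c = sin φ₁ sin φ₂ + cos φ₁ cos φ₂ cos Δλ = (0.3007)(0.9578) + (0.9537)(0.2874)(-0.9494) = 0.02782,
so c = arccos(0.02782) = 1.54297 rad.
Distance = R·c = 6378.14 × 1.5430 ≈ 9841 km.

9841 km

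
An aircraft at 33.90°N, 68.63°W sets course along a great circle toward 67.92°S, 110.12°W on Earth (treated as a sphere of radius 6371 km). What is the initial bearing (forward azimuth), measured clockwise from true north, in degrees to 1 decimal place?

195.0°

Δλ = -41.490° = -0.7241 rad.
y = sin Δλ · cos φ₂ = (-0.6625)(0.3759) = -0.2490
x = cos φ₁ sin φ₂ − sin φ₁ cos φ₂ cos Δλ = (0.8300)(-0.9267) − (0.5577)(0.3759)(0.7491) = -0.9262
θ = atan2(y, x) = -164.95°; adding 360° gives 195.0°.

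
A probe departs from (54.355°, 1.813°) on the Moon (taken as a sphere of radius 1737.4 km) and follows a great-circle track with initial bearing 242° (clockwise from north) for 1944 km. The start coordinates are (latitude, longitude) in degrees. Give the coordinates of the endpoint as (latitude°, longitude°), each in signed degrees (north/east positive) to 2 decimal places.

6.24°, -51.23°

Angular distance δ = d/R = 1944/1737.4 = 1.11891 rad; initial bearing θ = 4.2237 rad.
sin φ₂ = sin φ₁ cos δ + cos φ₁ sin δ cos θ = (0.8126)(0.4367) + (0.5828)(0.8996)(-0.4695) = 0.1087, so φ₂ = 6.24°.
Δλ = atan2(sin θ sin δ cos φ₁, cos δ − sin φ₁ sin φ₂) = atan2(-0.4629, 0.3483) = -53.040°.
λ₂ = 1.813° − 53.040° = -51.23°.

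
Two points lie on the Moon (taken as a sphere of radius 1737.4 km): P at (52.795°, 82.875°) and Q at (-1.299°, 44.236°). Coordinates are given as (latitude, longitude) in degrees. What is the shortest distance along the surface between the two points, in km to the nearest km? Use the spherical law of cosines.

With latitudes φ₁ = 52.795°, φ₂ = -1.299° and longitude difference Δλ = -38.639°:
cos c = sin φ₁ sin φ₂ + cos φ₁ cos φ₂ cos Δλ = (0.7965)(-0.0227) + (0.6047)(0.9997)(0.7811) = 0.45413,
so c = arccos(0.45413) = 1.09940 rad.
Distance = R·c = 1737.4 × 1.0994 ≈ 1910 km.

1910 km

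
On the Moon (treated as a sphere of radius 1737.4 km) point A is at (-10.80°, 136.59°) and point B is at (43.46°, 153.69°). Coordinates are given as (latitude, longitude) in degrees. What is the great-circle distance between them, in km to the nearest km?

1712 km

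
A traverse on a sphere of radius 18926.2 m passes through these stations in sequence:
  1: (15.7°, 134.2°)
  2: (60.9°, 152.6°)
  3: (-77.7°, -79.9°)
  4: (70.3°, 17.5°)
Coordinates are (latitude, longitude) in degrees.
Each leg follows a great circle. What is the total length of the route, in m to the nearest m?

Leg 1→2: central angle 0.8221 rad, distance 15558.9 m.
Leg 2→3: central angle 2.7308 rad, distance 51682.8 m.
Leg 3→4: central angle 2.7628 rad, distance 52289.1 m.
Total: 15558.9 + 51682.8 + 52289.1 ≈ 119531 m.

119531 m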